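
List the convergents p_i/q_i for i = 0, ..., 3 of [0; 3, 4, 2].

0/1, 1/3, 4/13, 9/29

Using the convergent recurrence p_i = a_i*p_{i-1} + p_{i-2}, q_i = a_i*q_{i-1} + q_{i-2} with p_{-2}=0, p_{-1}=1, q_{-2}=1, q_{-1}=0:
  i=0: a_0=0, p_0 = 0*1 + 0 = 0, q_0 = 0*0 + 1 = 1.
  i=1: a_1=3, p_1 = 3*0 + 1 = 1, q_1 = 3*1 + 0 = 3.
  i=2: a_2=4, p_2 = 4*1 + 0 = 4, q_2 = 4*3 + 1 = 13.
  i=3: a_3=2, p_3 = 2*4 + 1 = 9, q_3 = 2*13 + 3 = 29.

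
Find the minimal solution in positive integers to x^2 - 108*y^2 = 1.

First expand sqrt(108) as a continued fraction. With x_i = (sqrt(108) + m_i)/d_i and (m_0, d_0) = (0, 1): a_0 = floor(sqrt(108)) = 10, since 10^2 = 100 <= 108 < 121 = 11^2.
Iterate m_{i+1} = d_i*a_i - m_i, d_{i+1} = (108 - m_{i+1}^2)/d_i, a_{i+1} = floor((a_0 + m_{i+1})/d_{i+1}):
  m_1 = 1*10 - 0 = 10, d_1 = (108 - 10^2)/1 = 8/1 = 8, a_1 = floor((10 + 10)/8) = 2.
  m_2 = 8*2 - 10 = 6, d_2 = (108 - 6^2)/8 = 72/8 = 9, a_2 = floor((10 + 6)/9) = 1.
  m_3 = 9*1 - 6 = 3, d_3 = (108 - 3^2)/9 = 99/9 = 11, a_3 = floor((10 + 3)/11) = 1.
  m_4 = 11*1 - 3 = 8, d_4 = (108 - 8^2)/11 = 44/11 = 4, a_4 = floor((10 + 8)/4) = 4.
  m_5 = 4*4 - 8 = 8, d_5 = (108 - 8^2)/4 = 44/4 = 11, a_5 = floor((10 + 8)/11) = 1.
  m_6 = 11*1 - 8 = 3, d_6 = (108 - 3^2)/11 = 99/11 = 9, a_6 = floor((10 + 3)/9) = 1.
  m_7 = 9*1 - 3 = 6, d_7 = (108 - 6^2)/9 = 72/9 = 8, a_7 = floor((10 + 6)/8) = 2.
  m_8 = 8*2 - 6 = 10, d_8 = (108 - 10^2)/8 = 8/8 = 1, a_8 = floor((10 + 10)/1) = 20.
  m_9 = 1*20 - 10 = 10, d_9 = (108 - 10^2)/1 = 8/1 = 8: (m_9, d_9) = (m_1, d_1) = (10, 8), so from here the quotients repeat a_1, ..., a_8; the period length is 8.
So sqrt(108) = [10; (2, 1, 1, 4, 1, 1, 2, 20)] with period length k = 8.
k is even, so the fundamental solution of x^2 - 108y^2 = 1 is (p_{k-1}, q_{k-1}) = (p_7, q_7); compute convergents through index 7.
Convergents (p_i = a_i*p_{i-1} + p_{i-2}, q_i = a_i*q_{i-1} + q_{i-2} with p_{-2}=0, p_{-1}=1, q_{-2}=1, q_{-1}=0):
  i=0: a_0=10, p_0 = 10*1 + 0 = 10, q_0 = 10*0 + 1 = 1.
  i=1: a_1=2, p_1 = 2*10 + 1 = 21, q_1 = 2*1 + 0 = 2.
  i=2: a_2=1, p_2 = 1*21 + 10 = 31, q_2 = 1*2 + 1 = 3.
  i=3: a_3=1, p_3 = 1*31 + 21 = 52, q_3 = 1*3 + 2 = 5.
  i=4: a_4=4, p_4 = 4*52 + 31 = 239, q_4 = 4*5 + 3 = 23.
  i=5: a_5=1, p_5 = 1*239 + 52 = 291, q_5 = 1*23 + 5 = 28.
  i=6: a_6=1, p_6 = 1*291 + 239 = 530, q_6 = 1*28 + 23 = 51.
  i=7: a_7=2, p_7 = 2*530 + 291 = 1351, q_7 = 2*51 + 28 = 130.
Check: 1351^2 - 108*130^2 = 1825201 - 1825200 = 1, so (x, y) = (1351, 130) solves the equation, and by the theorem it is the least positive solution.

(x, y) = (1351, 130)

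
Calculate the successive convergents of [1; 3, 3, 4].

1/1, 4/3, 13/10, 56/43

Using the convergent recurrence p_i = a_i*p_{i-1} + p_{i-2}, q_i = a_i*q_{i-1} + q_{i-2} with p_{-2}=0, p_{-1}=1, q_{-2}=1, q_{-1}=0:
  i=0: a_0=1, p_0 = 1*1 + 0 = 1, q_0 = 1*0 + 1 = 1.
  i=1: a_1=3, p_1 = 3*1 + 1 = 4, q_1 = 3*1 + 0 = 3.
  i=2: a_2=3, p_2 = 3*4 + 1 = 13, q_2 = 3*3 + 1 = 10.
  i=3: a_3=4, p_3 = 4*13 + 4 = 56, q_3 = 4*10 + 3 = 43.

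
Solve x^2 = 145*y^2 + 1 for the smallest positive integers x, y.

First expand sqrt(145) as a continued fraction. With x_i = (sqrt(145) + m_i)/d_i and (m_0, d_0) = (0, 1): a_0 = floor(sqrt(145)) = 12, since 12^2 = 144 <= 145 < 169 = 13^2.
Iterate m_{i+1} = d_i*a_i - m_i, d_{i+1} = (145 - m_{i+1}^2)/d_i, a_{i+1} = floor((a_0 + m_{i+1})/d_{i+1}):
  m_1 = 1*12 - 0 = 12, d_1 = (145 - 12^2)/1 = 1/1 = 1, a_1 = floor((12 + 12)/1) = 24.
  m_2 = 1*24 - 12 = 12, d_2 = (145 - 12^2)/1 = 1/1 = 1: (m_2, d_2) = (m_1, d_1) = (12, 1), so from here the quotient a_1 repeats; the period length is 1.
So sqrt(145) = [12; (24)] with period length k = 1.
k is odd, so (p_{k-1}, q_{k-1}) only solves x^2 - 145y^2 = -1 and the fundamental solution of x^2 - 145y^2 = 1 is (p_{2k-1}, q_{2k-1}) = (p_1, q_1); compute convergents through index 1, running through the period twice.
Convergents (p_i = a_i*p_{i-1} + p_{i-2}, q_i = a_i*q_{i-1} + q_{i-2} with p_{-2}=0, p_{-1}=1, q_{-2}=1, q_{-1}=0):
  i=0: a_0=12, p_0 = 12*1 + 0 = 12, q_0 = 12*0 + 1 = 1.
  i=1: a_1=24, p_1 = 24*12 + 1 = 289, q_1 = 24*1 + 0 = 24.
Indeed p_0^2 - 145*q_0^2 = 144 - 145 = -1, not +1.
Check: 289^2 - 145*24^2 = 83521 - 83520 = 1, so (x, y) = (289, 24) solves the equation, and by the theorem it is the least positive solution.

(x, y) = (289, 24)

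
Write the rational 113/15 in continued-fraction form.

[7; 1, 1, 7]

Run the Euclidean algorithm on 113 and 15; the successive quotients are the partial quotients a_0, a_1, ... (each step inverts the fractional part left over by the previous one):
  113 = 7*15 + 8, so a_0 = 7.
  15 = 1*8 + 7, so a_1 = 1.
  8 = 1*7 + 1, so a_2 = 1.
  7 = 7*1 + 0, so a_3 = 7.
The remainder reaches 0 after 4 divisions, so the expansion has 4 partial quotients, read off in order.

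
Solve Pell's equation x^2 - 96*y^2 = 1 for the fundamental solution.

(x, y) = (49, 5)

First expand sqrt(96) as a continued fraction. With x_i = (sqrt(96) + m_i)/d_i and (m_0, d_0) = (0, 1): a_0 = floor(sqrt(96)) = 9, since 9^2 = 81 <= 96 < 100 = 10^2.
Iterate m_{i+1} = d_i*a_i - m_i, d_{i+1} = (96 - m_{i+1}^2)/d_i, a_{i+1} = floor((a_0 + m_{i+1})/d_{i+1}):
  m_1 = 1*9 - 0 = 9, d_1 = (96 - 9^2)/1 = 15/1 = 15, a_1 = floor((9 + 9)/15) = 1.
  m_2 = 15*1 - 9 = 6, d_2 = (96 - 6^2)/15 = 60/15 = 4, a_2 = floor((9 + 6)/4) = 3.
  m_3 = 4*3 - 6 = 6, d_3 = (96 - 6^2)/4 = 60/4 = 15, a_3 = floor((9 + 6)/15) = 1.
  m_4 = 15*1 - 6 = 9, d_4 = (96 - 9^2)/15 = 15/15 = 1, a_4 = floor((9 + 9)/1) = 18.
  m_5 = 1*18 - 9 = 9, d_5 = (96 - 9^2)/1 = 15/1 = 15: (m_5, d_5) = (m_1, d_1) = (9, 15), so from here the quotients repeat a_1, ..., a_4; the period length is 4.
So sqrt(96) = [9; (1, 3, 1, 18)] with period length k = 4.
k is even, so the fundamental solution of x^2 - 96y^2 = 1 is (p_{k-1}, q_{k-1}) = (p_3, q_3); compute convergents through index 3.
Convergents (p_i = a_i*p_{i-1} + p_{i-2}, q_i = a_i*q_{i-1} + q_{i-2} with p_{-2}=0, p_{-1}=1, q_{-2}=1, q_{-1}=0):
  i=0: a_0=9, p_0 = 9*1 + 0 = 9, q_0 = 9*0 + 1 = 1.
  i=1: a_1=1, p_1 = 1*9 + 1 = 10, q_1 = 1*1 + 0 = 1.
  i=2: a_2=3, p_2 = 3*10 + 9 = 39, q_2 = 3*1 + 1 = 4.
  i=3: a_3=1, p_3 = 1*39 + 10 = 49, q_3 = 1*4 + 1 = 5.
Check: 49^2 - 96*5^2 = 2401 - 2400 = 1, so (x, y) = (49, 5) solves the equation, and by the theorem it is the least positive solution.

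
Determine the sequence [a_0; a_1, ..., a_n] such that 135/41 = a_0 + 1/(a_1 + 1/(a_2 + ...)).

Run the Euclidean algorithm on 135 and 41; the successive quotients are the partial quotients a_0, a_1, ... (each step inverts the fractional part left over by the previous one):
  135 = 3*41 + 12, so a_0 = 3.
  41 = 3*12 + 5, so a_1 = 3.
  12 = 2*5 + 2, so a_2 = 2.
  5 = 2*2 + 1, so a_3 = 2.
  2 = 2*1 + 0, so a_4 = 2.
The remainder reaches 0 after 5 divisions, so the expansion has 5 partial quotients, read off in order.

[3; 3, 2, 2, 2]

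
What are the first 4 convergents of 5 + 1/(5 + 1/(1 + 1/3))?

Using the convergent recurrence p_i = a_i*p_{i-1} + p_{i-2}, q_i = a_i*q_{i-1} + q_{i-2} with p_{-2}=0, p_{-1}=1, q_{-2}=1, q_{-1}=0:
  i=0: a_0=5, p_0 = 5*1 + 0 = 5, q_0 = 5*0 + 1 = 1.
  i=1: a_1=5, p_1 = 5*5 + 1 = 26, q_1 = 5*1 + 0 = 5.
  i=2: a_2=1, p_2 = 1*26 + 5 = 31, q_2 = 1*5 + 1 = 6.
  i=3: a_3=3, p_3 = 3*31 + 26 = 119, q_3 = 3*6 + 5 = 23.

5/1, 26/5, 31/6, 119/23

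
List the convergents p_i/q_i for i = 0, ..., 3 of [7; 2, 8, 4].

7/1, 15/2, 127/17, 523/70

Using the convergent recurrence p_i = a_i*p_{i-1} + p_{i-2}, q_i = a_i*q_{i-1} + q_{i-2} with p_{-2}=0, p_{-1}=1, q_{-2}=1, q_{-1}=0:
  i=0: a_0=7, p_0 = 7*1 + 0 = 7, q_0 = 7*0 + 1 = 1.
  i=1: a_1=2, p_1 = 2*7 + 1 = 15, q_1 = 2*1 + 0 = 2.
  i=2: a_2=8, p_2 = 8*15 + 7 = 127, q_2 = 8*2 + 1 = 17.
  i=3: a_3=4, p_3 = 4*127 + 15 = 523, q_3 = 4*17 + 2 = 70.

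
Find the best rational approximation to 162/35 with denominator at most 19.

Expand x = 162/35 as a continued fraction with the Euclidean algorithm:
  162 = 4*35 + 22, so a_0 = 4.
  35 = 1*22 + 13, so a_1 = 1.
  22 = 1*13 + 9, so a_2 = 1.
  13 = 1*9 + 4, so a_3 = 1.
  9 = 2*4 + 1, so a_4 = 2.
  4 = 4*1 + 0, so a_5 = 4.
so x = [4; 1, 1, 1, 2, 4].
Convergents (p_i = a_i*p_{i-1} + p_{i-2}, q_i = a_i*q_{i-1} + q_{i-2} with p_{-2}=0, p_{-1}=1, q_{-2}=1, q_{-1}=0), until the denominator exceeds 19:
  i=0: a_0=4, p_0 = 4*1 + 0 = 4, q_0 = 4*0 + 1 = 1.
  i=1: a_1=1, p_1 = 1*4 + 1 = 5, q_1 = 1*1 + 0 = 1.
  i=2: a_2=1, p_2 = 1*5 + 4 = 9, q_2 = 1*1 + 1 = 2.
  i=3: a_3=1, p_3 = 1*9 + 5 = 14, q_3 = 1*2 + 1 = 3.
  i=4: a_4=2, p_4 = 2*14 + 9 = 37, q_4 = 2*3 + 2 = 8.
  i=5: a_5=4, p_5 = 4*37 + 14 = 162, q_5 = 4*8 + 3 = 35.
q_5 = 35 > 19, so the last convergent with denominator <= 19 is p_4/q_4 = 37/8.
The closest fraction with denominator <= 19 is either p_4/q_4 or the intermediate fraction (k*p_4 + p_3)/(k*q_4 + q_3) with the largest k >= 1 whose denominator stays <= 19; these approach x as k grows, and every other convergent or intermediate fraction in range is farther away.
Largest k: floor((19 - q_3)/q_4) = floor((19 - 3)/8) = 2.
That gives (2*37 + 14)/(2*8 + 3) = 88/19.
Compare the errors: |x - 37/8| = |162*8 - 37*35|/(35*8) = 1/280, and |x - 88/19| = |162*19 - 88*35|/(35*19) = 2/665.
Cross-multiplying, 2*280 = 560 < 665 = 1*665, so 2/665 is smaller: the intermediate fraction 88/19 is closer to x than 37/8.

88/19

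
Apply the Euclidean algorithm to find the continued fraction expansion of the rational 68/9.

[7; 1, 1, 4]

Run the Euclidean algorithm on 68 and 9; the successive quotients are the partial quotients a_0, a_1, ... (each step inverts the fractional part left over by the previous one):
  68 = 7*9 + 5, so a_0 = 7.
  9 = 1*5 + 4, so a_1 = 1.
  5 = 1*4 + 1, so a_2 = 1.
  4 = 4*1 + 0, so a_3 = 4.
The remainder reaches 0 after 4 divisions, so the expansion has 4 partial quotients, read off in order.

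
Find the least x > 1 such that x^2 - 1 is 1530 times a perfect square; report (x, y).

(x, y) = (229841, 5876)

First expand sqrt(1530) as a continued fraction. With x_i = (sqrt(1530) + m_i)/d_i and (m_0, d_0) = (0, 1): a_0 = floor(sqrt(1530)) = 39, since 39^2 = 1521 <= 1530 < 1600 = 40^2.
Iterate m_{i+1} = d_i*a_i - m_i, d_{i+1} = (1530 - m_{i+1}^2)/d_i, a_{i+1} = floor((a_0 + m_{i+1})/d_{i+1}):
  m_1 = 1*39 - 0 = 39, d_1 = (1530 - 39^2)/1 = 9/1 = 9, a_1 = floor((39 + 39)/9) = 8.
  m_2 = 9*8 - 39 = 33, d_2 = (1530 - 33^2)/9 = 441/9 = 49, a_2 = floor((39 + 33)/49) = 1.
  m_3 = 49*1 - 33 = 16, d_3 = (1530 - 16^2)/49 = 1274/49 = 26, a_3 = floor((39 + 16)/26) = 2.
  m_4 = 26*2 - 16 = 36, d_4 = (1530 - 36^2)/26 = 234/26 = 9, a_4 = floor((39 + 36)/9) = 8.
  m_5 = 9*8 - 36 = 36, d_5 = (1530 - 36^2)/9 = 234/9 = 26, a_5 = floor((39 + 36)/26) = 2.
  m_6 = 26*2 - 36 = 16, d_6 = (1530 - 16^2)/26 = 1274/26 = 49, a_6 = floor((39 + 16)/49) = 1.
  m_7 = 49*1 - 16 = 33, d_7 = (1530 - 33^2)/49 = 441/49 = 9, a_7 = floor((39 + 33)/9) = 8.
  m_8 = 9*8 - 33 = 39, d_8 = (1530 - 39^2)/9 = 9/9 = 1, a_8 = floor((39 + 39)/1) = 78.
  m_9 = 1*78 - 39 = 39, d_9 = (1530 - 39^2)/1 = 9/1 = 9: (m_9, d_9) = (m_1, d_1) = (39, 9), so from here the quotients repeat a_1, ..., a_8; the period length is 8.
So sqrt(1530) = [39; (8, 1, 2, 8, 2, 1, 8, 78)] with period length k = 8.
k is even, so the fundamental solution of x^2 - 1530y^2 = 1 is (p_{k-1}, q_{k-1}) = (p_7, q_7); compute convergents through index 7.
Convergents (p_i = a_i*p_{i-1} + p_{i-2}, q_i = a_i*q_{i-1} + q_{i-2} with p_{-2}=0, p_{-1}=1, q_{-2}=1, q_{-1}=0):
  i=0: a_0=39, p_0 = 39*1 + 0 = 39, q_0 = 39*0 + 1 = 1.
  i=1: a_1=8, p_1 = 8*39 + 1 = 313, q_1 = 8*1 + 0 = 8.
  i=2: a_2=1, p_2 = 1*313 + 39 = 352, q_2 = 1*8 + 1 = 9.
  i=3: a_3=2, p_3 = 2*352 + 313 = 1017, q_3 = 2*9 + 8 = 26.
  i=4: a_4=8, p_4 = 8*1017 + 352 = 8488, q_4 = 8*26 + 9 = 217.
  i=5: a_5=2, p_5 = 2*8488 + 1017 = 17993, q_5 = 2*217 + 26 = 460.
  i=6: a_6=1, p_6 = 1*17993 + 8488 = 26481, q_6 = 1*460 + 217 = 677.
  i=7: a_7=8, p_7 = 8*26481 + 17993 = 229841, q_7 = 8*677 + 460 = 5876.
Check: 229841^2 - 1530*5876^2 = 52826885281 - 52826885280 = 1, so (x, y) = (229841, 5876) solves the equation, and by the theorem it is the least positive solution.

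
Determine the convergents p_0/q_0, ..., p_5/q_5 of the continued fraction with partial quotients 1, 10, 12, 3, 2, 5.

1/1, 11/10, 133/121, 410/373, 953/867, 5175/4708

Using the convergent recurrence p_i = a_i*p_{i-1} + p_{i-2}, q_i = a_i*q_{i-1} + q_{i-2} with p_{-2}=0, p_{-1}=1, q_{-2}=1, q_{-1}=0:
  i=0: a_0=1, p_0 = 1*1 + 0 = 1, q_0 = 1*0 + 1 = 1.
  i=1: a_1=10, p_1 = 10*1 + 1 = 11, q_1 = 10*1 + 0 = 10.
  i=2: a_2=12, p_2 = 12*11 + 1 = 133, q_2 = 12*10 + 1 = 121.
  i=3: a_3=3, p_3 = 3*133 + 11 = 410, q_3 = 3*121 + 10 = 373.
  i=4: a_4=2, p_4 = 2*410 + 133 = 953, q_4 = 2*373 + 121 = 867.
  i=5: a_5=5, p_5 = 5*953 + 410 = 5175, q_5 = 5*867 + 373 = 4708.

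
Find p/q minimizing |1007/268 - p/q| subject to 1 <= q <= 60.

Expand x = 1007/268 as a continued fraction with the Euclidean algorithm:
  1007 = 3*268 + 203, so a_0 = 3.
  268 = 1*203 + 65, so a_1 = 1.
  203 = 3*65 + 8, so a_2 = 3.
  65 = 8*8 + 1, so a_3 = 8.
  8 = 8*1 + 0, so a_4 = 8.
so x = [3; 1, 3, 8, 8].
Convergents (p_i = a_i*p_{i-1} + p_{i-2}, q_i = a_i*q_{i-1} + q_{i-2} with p_{-2}=0, p_{-1}=1, q_{-2}=1, q_{-1}=0), until the denominator exceeds 60:
  i=0: a_0=3, p_0 = 3*1 + 0 = 3, q_0 = 3*0 + 1 = 1.
  i=1: a_1=1, p_1 = 1*3 + 1 = 4, q_1 = 1*1 + 0 = 1.
  i=2: a_2=3, p_2 = 3*4 + 3 = 15, q_2 = 3*1 + 1 = 4.
  i=3: a_3=8, p_3 = 8*15 + 4 = 124, q_3 = 8*4 + 1 = 33.
  i=4: a_4=8, p_4 = 8*124 + 15 = 1007, q_4 = 8*33 + 4 = 268.
q_4 = 268 > 60, so the last convergent with denominator <= 60 is p_3/q_3 = 124/33.
The closest fraction with denominator <= 60 is either p_3/q_3 or the intermediate fraction (k*p_3 + p_2)/(k*q_3 + q_2) with the largest k >= 1 whose denominator stays <= 60; these approach x as k grows, and every other convergent or intermediate fraction in range is farther away.
Largest k: floor((60 - q_2)/q_3) = floor((60 - 4)/33) = 1.
That gives (1*124 + 15)/(1*33 + 4) = 139/37.
Compare the errors: |x - 124/33| = |1007*33 - 124*268|/(268*33) = 1/8844, and |x - 139/37| = |1007*37 - 139*268|/(268*37) = 7/9916.
Cross-multiplying, 1*9916 = 9916 < 61908 = 7*8844, so 1/8844 is smaller: the convergent 124/33 is closer to x than 139/37.

124/33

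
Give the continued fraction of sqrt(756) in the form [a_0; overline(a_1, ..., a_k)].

Write x_i = (sqrt(756) + m_i)/d_i with (m_0, d_0) = (0, 1). a_0 = floor(sqrt(756)) = 27, since 27^2 = 729 <= 756 < 784 = 28^2.
Iterate m_{i+1} = d_i*a_i - m_i, d_{i+1} = (756 - m_{i+1}^2)/d_i, a_{i+1} = floor((a_0 + m_{i+1})/d_{i+1}):
  m_1 = 1*27 - 0 = 27, d_1 = (756 - 27^2)/1 = 27/1 = 27, a_1 = floor((27 + 27)/27) = 2.
  m_2 = 27*2 - 27 = 27, d_2 = (756 - 27^2)/27 = 27/27 = 1, a_2 = floor((27 + 27)/1) = 54.
  m_3 = 1*54 - 27 = 27, d_3 = (756 - 27^2)/1 = 27/1 = 27: (m_3, d_3) = (m_1, d_1) = (27, 27), so from here the quotients repeat a_1, a_2; the period length is 2.
Hence the expansion of sqrt(756) is a_0 = 27 followed by the repeating block 2, 54 (period 2).

[27; overline(2, 54)]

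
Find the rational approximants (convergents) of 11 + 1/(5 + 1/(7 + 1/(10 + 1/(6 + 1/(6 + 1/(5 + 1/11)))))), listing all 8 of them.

11/1, 56/5, 403/36, 4086/365, 24919/2226, 153600/13721, 792919/70831, 8875709/792862

Using the convergent recurrence p_i = a_i*p_{i-1} + p_{i-2}, q_i = a_i*q_{i-1} + q_{i-2} with p_{-2}=0, p_{-1}=1, q_{-2}=1, q_{-1}=0:
  i=0: a_0=11, p_0 = 11*1 + 0 = 11, q_0 = 11*0 + 1 = 1.
  i=1: a_1=5, p_1 = 5*11 + 1 = 56, q_1 = 5*1 + 0 = 5.
  i=2: a_2=7, p_2 = 7*56 + 11 = 403, q_2 = 7*5 + 1 = 36.
  i=3: a_3=10, p_3 = 10*403 + 56 = 4086, q_3 = 10*36 + 5 = 365.
  i=4: a_4=6, p_4 = 6*4086 + 403 = 24919, q_4 = 6*365 + 36 = 2226.
  i=5: a_5=6, p_5 = 6*24919 + 4086 = 153600, q_5 = 6*2226 + 365 = 13721.
  i=6: a_6=5, p_6 = 5*153600 + 24919 = 792919, q_6 = 5*13721 + 2226 = 70831.
  i=7: a_7=11, p_7 = 11*792919 + 153600 = 8875709, q_7 = 11*70831 + 13721 = 792862.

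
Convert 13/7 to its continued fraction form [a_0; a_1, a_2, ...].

[1; 1, 6]

Run the Euclidean algorithm on 13 and 7; the successive quotients are the partial quotients a_0, a_1, ... (each step inverts the fractional part left over by the previous one):
  13 = 1*7 + 6, so a_0 = 1.
  7 = 1*6 + 1, so a_1 = 1.
  6 = 6*1 + 0, so a_2 = 6.
The remainder reaches 0 after 3 divisions, so the expansion has 3 partial quotients, read off in order.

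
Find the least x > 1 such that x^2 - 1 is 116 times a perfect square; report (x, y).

(x, y) = (9801, 910)

First expand sqrt(116) as a continued fraction. With x_i = (sqrt(116) + m_i)/d_i and (m_0, d_0) = (0, 1): a_0 = floor(sqrt(116)) = 10, since 10^2 = 100 <= 116 < 121 = 11^2.
Iterate m_{i+1} = d_i*a_i - m_i, d_{i+1} = (116 - m_{i+1}^2)/d_i, a_{i+1} = floor((a_0 + m_{i+1})/d_{i+1}):
  m_1 = 1*10 - 0 = 10, d_1 = (116 - 10^2)/1 = 16/1 = 16, a_1 = floor((10 + 10)/16) = 1.
  m_2 = 16*1 - 10 = 6, d_2 = (116 - 6^2)/16 = 80/16 = 5, a_2 = floor((10 + 6)/5) = 3.
  m_3 = 5*3 - 6 = 9, d_3 = (116 - 9^2)/5 = 35/5 = 7, a_3 = floor((10 + 9)/7) = 2.
  m_4 = 7*2 - 9 = 5, d_4 = (116 - 5^2)/7 = 91/7 = 13, a_4 = floor((10 + 5)/13) = 1.
  m_5 = 13*1 - 5 = 8, d_5 = (116 - 8^2)/13 = 52/13 = 4, a_5 = floor((10 + 8)/4) = 4.
  m_6 = 4*4 - 8 = 8, d_6 = (116 - 8^2)/4 = 52/4 = 13, a_6 = floor((10 + 8)/13) = 1.
  m_7 = 13*1 - 8 = 5, d_7 = (116 - 5^2)/13 = 91/13 = 7, a_7 = floor((10 + 5)/7) = 2.
  m_8 = 7*2 - 5 = 9, d_8 = (116 - 9^2)/7 = 35/7 = 5, a_8 = floor((10 + 9)/5) = 3.
  m_9 = 5*3 - 9 = 6, d_9 = (116 - 6^2)/5 = 80/5 = 16, a_9 = floor((10 + 6)/16) = 1.
  m_10 = 16*1 - 6 = 10, d_10 = (116 - 10^2)/16 = 16/16 = 1, a_10 = floor((10 + 10)/1) = 20.
  m_11 = 1*20 - 10 = 10, d_11 = (116 - 10^2)/1 = 16/1 = 16: (m_11, d_11) = (m_1, d_1) = (10, 16), so from here the quotients repeat a_1, ..., a_10; the period length is 10.
So sqrt(116) = [10; (1, 3, 2, 1, 4, 1, 2, 3, 1, 20)] with period length k = 10.
k is even, so the fundamental solution of x^2 - 116y^2 = 1 is (p_{k-1}, q_{k-1}) = (p_9, q_9); compute convergents through index 9.
Convergents (p_i = a_i*p_{i-1} + p_{i-2}, q_i = a_i*q_{i-1} + q_{i-2} with p_{-2}=0, p_{-1}=1, q_{-2}=1, q_{-1}=0):
  i=0: a_0=10, p_0 = 10*1 + 0 = 10, q_0 = 10*0 + 1 = 1.
  i=1: a_1=1, p_1 = 1*10 + 1 = 11, q_1 = 1*1 + 0 = 1.
  i=2: a_2=3, p_2 = 3*11 + 10 = 43, q_2 = 3*1 + 1 = 4.
  i=3: a_3=2, p_3 = 2*43 + 11 = 97, q_3 = 2*4 + 1 = 9.
  i=4: a_4=1, p_4 = 1*97 + 43 = 140, q_4 = 1*9 + 4 = 13.
  i=5: a_5=4, p_5 = 4*140 + 97 = 657, q_5 = 4*13 + 9 = 61.
  i=6: a_6=1, p_6 = 1*657 + 140 = 797, q_6 = 1*61 + 13 = 74.
  i=7: a_7=2, p_7 = 2*797 + 657 = 2251, q_7 = 2*74 + 61 = 209.
  i=8: a_8=3, p_8 = 3*2251 + 797 = 7550, q_8 = 3*209 + 74 = 701.
  i=9: a_9=1, p_9 = 1*7550 + 2251 = 9801, q_9 = 1*701 + 209 = 910.
Check: 9801^2 - 116*910^2 = 96059601 - 96059600 = 1, so (x, y) = (9801, 910) solves the equation, and by the theorem it is the least positive solution.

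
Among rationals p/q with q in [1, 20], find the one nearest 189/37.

Expand x = 189/37 as a continued fraction with the Euclidean algorithm:
  189 = 5*37 + 4, so a_0 = 5.
  37 = 9*4 + 1, so a_1 = 9.
  4 = 4*1 + 0, so a_2 = 4.
so x = [5; 9, 4].
Convergents (p_i = a_i*p_{i-1} + p_{i-2}, q_i = a_i*q_{i-1} + q_{i-2} with p_{-2}=0, p_{-1}=1, q_{-2}=1, q_{-1}=0), until the denominator exceeds 20:
  i=0: a_0=5, p_0 = 5*1 + 0 = 5, q_0 = 5*0 + 1 = 1.
  i=1: a_1=9, p_1 = 9*5 + 1 = 46, q_1 = 9*1 + 0 = 9.
  i=2: a_2=4, p_2 = 4*46 + 5 = 189, q_2 = 4*9 + 1 = 37.
q_2 = 37 > 20, so the last convergent with denominator <= 20 is p_1/q_1 = 46/9.
The closest fraction with denominator <= 20 is either p_1/q_1 or the intermediate fraction (k*p_1 + p_0)/(k*q_1 + q_0) with the largest k >= 1 whose denominator stays <= 20; these approach x as k grows, and every other convergent or intermediate fraction in range is farther away.
Largest k: floor((20 - q_0)/q_1) = floor((20 - 1)/9) = 2.
That gives (2*46 + 5)/(2*9 + 1) = 97/19.
Compare the errors: |x - 46/9| = |189*9 - 46*37|/(37*9) = 1/333, and |x - 97/19| = |189*19 - 97*37|/(37*19) = 2/703.
Cross-multiplying, 2*333 = 666 < 703 = 1*703, so 2/703 is smaller: the intermediate fraction 97/19 is closer to x than 46/9.

97/19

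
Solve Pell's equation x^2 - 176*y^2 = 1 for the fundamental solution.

(x, y) = (199, 15)

First expand sqrt(176) as a continued fraction. With x_i = (sqrt(176) + m_i)/d_i and (m_0, d_0) = (0, 1): a_0 = floor(sqrt(176)) = 13, since 13^2 = 169 <= 176 < 196 = 14^2.
Iterate m_{i+1} = d_i*a_i - m_i, d_{i+1} = (176 - m_{i+1}^2)/d_i, a_{i+1} = floor((a_0 + m_{i+1})/d_{i+1}):
  m_1 = 1*13 - 0 = 13, d_1 = (176 - 13^2)/1 = 7/1 = 7, a_1 = floor((13 + 13)/7) = 3.
  m_2 = 7*3 - 13 = 8, d_2 = (176 - 8^2)/7 = 112/7 = 16, a_2 = floor((13 + 8)/16) = 1.
  m_3 = 16*1 - 8 = 8, d_3 = (176 - 8^2)/16 = 112/16 = 7, a_3 = floor((13 + 8)/7) = 3.
  m_4 = 7*3 - 8 = 13, d_4 = (176 - 13^2)/7 = 7/7 = 1, a_4 = floor((13 + 13)/1) = 26.
  m_5 = 1*26 - 13 = 13, d_5 = (176 - 13^2)/1 = 7/1 = 7: (m_5, d_5) = (m_1, d_1) = (13, 7), so from here the quotients repeat a_1, ..., a_4; the period length is 4.
So sqrt(176) = [13; (3, 1, 3, 26)] with period length k = 4.
k is even, so the fundamental solution of x^2 - 176y^2 = 1 is (p_{k-1}, q_{k-1}) = (p_3, q_3); compute convergents through index 3.
Convergents (p_i = a_i*p_{i-1} + p_{i-2}, q_i = a_i*q_{i-1} + q_{i-2} with p_{-2}=0, p_{-1}=1, q_{-2}=1, q_{-1}=0):
  i=0: a_0=13, p_0 = 13*1 + 0 = 13, q_0 = 13*0 + 1 = 1.
  i=1: a_1=3, p_1 = 3*13 + 1 = 40, q_1 = 3*1 + 0 = 3.
  i=2: a_2=1, p_2 = 1*40 + 13 = 53, q_2 = 1*3 + 1 = 4.
  i=3: a_3=3, p_3 = 3*53 + 40 = 199, q_3 = 3*4 + 3 = 15.
Check: 199^2 - 176*15^2 = 39601 - 39600 = 1, so (x, y) = (199, 15) solves the equation, and by the theorem it is the least positive solution.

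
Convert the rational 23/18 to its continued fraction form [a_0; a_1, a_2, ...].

Run the Euclidean algorithm on 23 and 18; the successive quotients are the partial quotients a_0, a_1, ... (each step inverts the fractional part left over by the previous one):
  23 = 1*18 + 5, so a_0 = 1.
  18 = 3*5 + 3, so a_1 = 3.
  5 = 1*3 + 2, so a_2 = 1.
  3 = 1*2 + 1, so a_3 = 1.
  2 = 2*1 + 0, so a_4 = 2.
The remainder reaches 0 after 5 divisions, so the expansion has 5 partial quotients, read off in order.

[1; 3, 1, 1, 2]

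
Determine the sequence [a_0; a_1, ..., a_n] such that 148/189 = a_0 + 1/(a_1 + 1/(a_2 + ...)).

[0; 1, 3, 1, 1, 1, 1, 3, 2]

Run the Euclidean algorithm on 148 and 189; the successive quotients are the partial quotients a_0, a_1, ... (each step inverts the fractional part left over by the previous one):
  148 = 0*189 + 148, so a_0 = 0.
  189 = 1*148 + 41, so a_1 = 1.
  148 = 3*41 + 25, so a_2 = 3.
  41 = 1*25 + 16, so a_3 = 1.
  25 = 1*16 + 9, so a_4 = 1.
  16 = 1*9 + 7, so a_5 = 1.
  9 = 1*7 + 2, so a_6 = 1.
  7 = 3*2 + 1, so a_7 = 3.
  2 = 2*1 + 0, so a_8 = 2.
The remainder reaches 0 after 9 divisions, so the expansion has 9 partial quotients, read off in order.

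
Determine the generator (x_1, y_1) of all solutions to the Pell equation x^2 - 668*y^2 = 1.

(x, y) = (56447, 2184)

First expand sqrt(668) as a continued fraction. With x_i = (sqrt(668) + m_i)/d_i and (m_0, d_0) = (0, 1): a_0 = floor(sqrt(668)) = 25, since 25^2 = 625 <= 668 < 676 = 26^2.
Iterate m_{i+1} = d_i*a_i - m_i, d_{i+1} = (668 - m_{i+1}^2)/d_i, a_{i+1} = floor((a_0 + m_{i+1})/d_{i+1}):
  m_1 = 1*25 - 0 = 25, d_1 = (668 - 25^2)/1 = 43/1 = 43, a_1 = floor((25 + 25)/43) = 1.
  m_2 = 43*1 - 25 = 18, d_2 = (668 - 18^2)/43 = 344/43 = 8, a_2 = floor((25 + 18)/8) = 5.
  m_3 = 8*5 - 18 = 22, d_3 = (668 - 22^2)/8 = 184/8 = 23, a_3 = floor((25 + 22)/23) = 2.
  m_4 = 23*2 - 22 = 24, d_4 = (668 - 24^2)/23 = 92/23 = 4, a_4 = floor((25 + 24)/4) = 12.
  m_5 = 4*12 - 24 = 24, d_5 = (668 - 24^2)/4 = 92/4 = 23, a_5 = floor((25 + 24)/23) = 2.
  m_6 = 23*2 - 24 = 22, d_6 = (668 - 22^2)/23 = 184/23 = 8, a_6 = floor((25 + 22)/8) = 5.
  m_7 = 8*5 - 22 = 18, d_7 = (668 - 18^2)/8 = 344/8 = 43, a_7 = floor((25 + 18)/43) = 1.
  m_8 = 43*1 - 18 = 25, d_8 = (668 - 25^2)/43 = 43/43 = 1, a_8 = floor((25 + 25)/1) = 50.
  m_9 = 1*50 - 25 = 25, d_9 = (668 - 25^2)/1 = 43/1 = 43: (m_9, d_9) = (m_1, d_1) = (25, 43), so from here the quotients repeat a_1, ..., a_8; the period length is 8.
So sqrt(668) = [25; (1, 5, 2, 12, 2, 5, 1, 50)] with period length k = 8.
k is even, so the fundamental solution of x^2 - 668y^2 = 1 is (p_{k-1}, q_{k-1}) = (p_7, q_7); compute convergents through index 7.
Convergents (p_i = a_i*p_{i-1} + p_{i-2}, q_i = a_i*q_{i-1} + q_{i-2} with p_{-2}=0, p_{-1}=1, q_{-2}=1, q_{-1}=0):
  i=0: a_0=25, p_0 = 25*1 + 0 = 25, q_0 = 25*0 + 1 = 1.
  i=1: a_1=1, p_1 = 1*25 + 1 = 26, q_1 = 1*1 + 0 = 1.
  i=2: a_2=5, p_2 = 5*26 + 25 = 155, q_2 = 5*1 + 1 = 6.
  i=3: a_3=2, p_3 = 2*155 + 26 = 336, q_3 = 2*6 + 1 = 13.
  i=4: a_4=12, p_4 = 12*336 + 155 = 4187, q_4 = 12*13 + 6 = 162.
  i=5: a_5=2, p_5 = 2*4187 + 336 = 8710, q_5 = 2*162 + 13 = 337.
  i=6: a_6=5, p_6 = 5*8710 + 4187 = 47737, q_6 = 5*337 + 162 = 1847.
  i=7: a_7=1, p_7 = 1*47737 + 8710 = 56447, q_7 = 1*1847 + 337 = 2184.
Check: 56447^2 - 668*2184^2 = 3186263809 - 3186263808 = 1, so (x, y) = (56447, 2184) solves the equation, and by the theorem it is the least positive solution.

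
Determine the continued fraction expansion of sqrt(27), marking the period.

[5; (5, 10)]

Write x_i = (sqrt(27) + m_i)/d_i with (m_0, d_0) = (0, 1). a_0 = floor(sqrt(27)) = 5, since 5^2 = 25 <= 27 < 36 = 6^2.
Iterate m_{i+1} = d_i*a_i - m_i, d_{i+1} = (27 - m_{i+1}^2)/d_i, a_{i+1} = floor((a_0 + m_{i+1})/d_{i+1}):
  m_1 = 1*5 - 0 = 5, d_1 = (27 - 5^2)/1 = 2/1 = 2, a_1 = floor((5 + 5)/2) = 5.
  m_2 = 2*5 - 5 = 5, d_2 = (27 - 5^2)/2 = 2/2 = 1, a_2 = floor((5 + 5)/1) = 10.
  m_3 = 1*10 - 5 = 5, d_3 = (27 - 5^2)/1 = 2/1 = 2: (m_3, d_3) = (m_1, d_1) = (5, 2), so from here the quotients repeat a_1, a_2; the period length is 2.
Hence the expansion of sqrt(27) is a_0 = 5 followed by the repeating block 5, 10 (period 2).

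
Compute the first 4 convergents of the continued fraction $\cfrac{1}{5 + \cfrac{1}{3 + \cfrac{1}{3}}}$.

Using the convergent recurrence p_i = a_i*p_{i-1} + p_{i-2}, q_i = a_i*q_{i-1} + q_{i-2} with p_{-2}=0, p_{-1}=1, q_{-2}=1, q_{-1}=0:
  i=0: a_0=0, p_0 = 0*1 + 0 = 0, q_0 = 0*0 + 1 = 1.
  i=1: a_1=5, p_1 = 5*0 + 1 = 1, q_1 = 5*1 + 0 = 5.
  i=2: a_2=3, p_2 = 3*1 + 0 = 3, q_2 = 3*5 + 1 = 16.
  i=3: a_3=3, p_3 = 3*3 + 1 = 10, q_3 = 3*16 + 5 = 53.

0/1, 1/5, 3/16, 10/53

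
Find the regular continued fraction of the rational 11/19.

Run the Euclidean algorithm on 11 and 19; the successive quotients are the partial quotients a_0, a_1, ... (each step inverts the fractional part left over by the previous one):
  11 = 0*19 + 11, so a_0 = 0.
  19 = 1*11 + 8, so a_1 = 1.
  11 = 1*8 + 3, so a_2 = 1.
  8 = 2*3 + 2, so a_3 = 2.
  3 = 1*2 + 1, so a_4 = 1.
  2 = 2*1 + 0, so a_5 = 2.
The remainder reaches 0 after 6 divisions, so the expansion has 6 partial quotients, read off in order.

[0; 1, 1, 2, 1, 2]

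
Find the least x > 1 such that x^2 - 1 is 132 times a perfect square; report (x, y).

(x, y) = (23, 2)

First expand sqrt(132) as a continued fraction. With x_i = (sqrt(132) + m_i)/d_i and (m_0, d_0) = (0, 1): a_0 = floor(sqrt(132)) = 11, since 11^2 = 121 <= 132 < 144 = 12^2.
Iterate m_{i+1} = d_i*a_i - m_i, d_{i+1} = (132 - m_{i+1}^2)/d_i, a_{i+1} = floor((a_0 + m_{i+1})/d_{i+1}):
  m_1 = 1*11 - 0 = 11, d_1 = (132 - 11^2)/1 = 11/1 = 11, a_1 = floor((11 + 11)/11) = 2.
  m_2 = 11*2 - 11 = 11, d_2 = (132 - 11^2)/11 = 11/11 = 1, a_2 = floor((11 + 11)/1) = 22.
  m_3 = 1*22 - 11 = 11, d_3 = (132 - 11^2)/1 = 11/1 = 11: (m_3, d_3) = (m_1, d_1) = (11, 11), so from here the quotients repeat a_1, a_2; the period length is 2.
So sqrt(132) = [11; (2, 22)] with period length k = 2.
k is even, so the fundamental solution of x^2 - 132y^2 = 1 is (p_{k-1}, q_{k-1}) = (p_1, q_1); compute convergents through index 1.
Convergents (p_i = a_i*p_{i-1} + p_{i-2}, q_i = a_i*q_{i-1} + q_{i-2} with p_{-2}=0, p_{-1}=1, q_{-2}=1, q_{-1}=0):
  i=0: a_0=11, p_0 = 11*1 + 0 = 11, q_0 = 11*0 + 1 = 1.
  i=1: a_1=2, p_1 = 2*11 + 1 = 23, q_1 = 2*1 + 0 = 2.
Check: 23^2 - 132*2^2 = 529 - 528 = 1, so (x, y) = (23, 2) solves the equation, and by the theorem it is the least positive solution.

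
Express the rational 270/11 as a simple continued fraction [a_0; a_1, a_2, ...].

[24; 1, 1, 5]

Run the Euclidean algorithm on 270 and 11; the successive quotients are the partial quotients a_0, a_1, ... (each step inverts the fractional part left over by the previous one):
  270 = 24*11 + 6, so a_0 = 24.
  11 = 1*6 + 5, so a_1 = 1.
  6 = 1*5 + 1, so a_2 = 1.
  5 = 5*1 + 0, so a_3 = 5.
The remainder reaches 0 after 4 divisions, so the expansion has 4 partial quotients, read off in order.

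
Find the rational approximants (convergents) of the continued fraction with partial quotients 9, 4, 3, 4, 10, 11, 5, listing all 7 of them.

Using the convergent recurrence p_i = a_i*p_{i-1} + p_{i-2}, q_i = a_i*q_{i-1} + q_{i-2} with p_{-2}=0, p_{-1}=1, q_{-2}=1, q_{-1}=0:
  i=0: a_0=9, p_0 = 9*1 + 0 = 9, q_0 = 9*0 + 1 = 1.
  i=1: a_1=4, p_1 = 4*9 + 1 = 37, q_1 = 4*1 + 0 = 4.
  i=2: a_2=3, p_2 = 3*37 + 9 = 120, q_2 = 3*4 + 1 = 13.
  i=3: a_3=4, p_3 = 4*120 + 37 = 517, q_3 = 4*13 + 4 = 56.
  i=4: a_4=10, p_4 = 10*517 + 120 = 5290, q_4 = 10*56 + 13 = 573.
  i=5: a_5=11, p_5 = 11*5290 + 517 = 58707, q_5 = 11*573 + 56 = 6359.
  i=6: a_6=5, p_6 = 5*58707 + 5290 = 298825, q_6 = 5*6359 + 573 = 32368.

9/1, 37/4, 120/13, 517/56, 5290/573, 58707/6359, 298825/32368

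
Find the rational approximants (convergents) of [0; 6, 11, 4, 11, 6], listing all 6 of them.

0/1, 1/6, 11/67, 45/274, 506/3081, 3081/18760

Using the convergent recurrence p_i = a_i*p_{i-1} + p_{i-2}, q_i = a_i*q_{i-1} + q_{i-2} with p_{-2}=0, p_{-1}=1, q_{-2}=1, q_{-1}=0:
  i=0: a_0=0, p_0 = 0*1 + 0 = 0, q_0 = 0*0 + 1 = 1.
  i=1: a_1=6, p_1 = 6*0 + 1 = 1, q_1 = 6*1 + 0 = 6.
  i=2: a_2=11, p_2 = 11*1 + 0 = 11, q_2 = 11*6 + 1 = 67.
  i=3: a_3=4, p_3 = 4*11 + 1 = 45, q_3 = 4*67 + 6 = 274.
  i=4: a_4=11, p_4 = 11*45 + 11 = 506, q_4 = 11*274 + 67 = 3081.
  i=5: a_5=6, p_5 = 6*506 + 45 = 3081, q_5 = 6*3081 + 274 = 18760.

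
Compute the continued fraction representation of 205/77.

Run the Euclidean algorithm on 205 and 77; the successive quotients are the partial quotients a_0, a_1, ... (each step inverts the fractional part left over by the previous one):
  205 = 2*77 + 51, so a_0 = 2.
  77 = 1*51 + 26, so a_1 = 1.
  51 = 1*26 + 25, so a_2 = 1.
  26 = 1*25 + 1, so a_3 = 1.
  25 = 25*1 + 0, so a_4 = 25.
The remainder reaches 0 after 5 divisions, so the expansion has 5 partial quotients, read off in order.

[2; 1, 1, 1, 25]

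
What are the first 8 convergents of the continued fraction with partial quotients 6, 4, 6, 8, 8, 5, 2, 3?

6/1, 25/4, 156/25, 1273/204, 10340/1657, 52973/8489, 116286/18635, 401831/64394

Using the convergent recurrence p_i = a_i*p_{i-1} + p_{i-2}, q_i = a_i*q_{i-1} + q_{i-2} with p_{-2}=0, p_{-1}=1, q_{-2}=1, q_{-1}=0:
  i=0: a_0=6, p_0 = 6*1 + 0 = 6, q_0 = 6*0 + 1 = 1.
  i=1: a_1=4, p_1 = 4*6 + 1 = 25, q_1 = 4*1 + 0 = 4.
  i=2: a_2=6, p_2 = 6*25 + 6 = 156, q_2 = 6*4 + 1 = 25.
  i=3: a_3=8, p_3 = 8*156 + 25 = 1273, q_3 = 8*25 + 4 = 204.
  i=4: a_4=8, p_4 = 8*1273 + 156 = 10340, q_4 = 8*204 + 25 = 1657.
  i=5: a_5=5, p_5 = 5*10340 + 1273 = 52973, q_5 = 5*1657 + 204 = 8489.
  i=6: a_6=2, p_6 = 2*52973 + 10340 = 116286, q_6 = 2*8489 + 1657 = 18635.
  i=7: a_7=3, p_7 = 3*116286 + 52973 = 401831, q_7 = 3*18635 + 8489 = 64394.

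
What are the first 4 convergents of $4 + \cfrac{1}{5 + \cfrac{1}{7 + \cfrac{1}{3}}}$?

4/1, 21/5, 151/36, 474/113

Using the convergent recurrence p_i = a_i*p_{i-1} + p_{i-2}, q_i = a_i*q_{i-1} + q_{i-2} with p_{-2}=0, p_{-1}=1, q_{-2}=1, q_{-1}=0:
  i=0: a_0=4, p_0 = 4*1 + 0 = 4, q_0 = 4*0 + 1 = 1.
  i=1: a_1=5, p_1 = 5*4 + 1 = 21, q_1 = 5*1 + 0 = 5.
  i=2: a_2=7, p_2 = 7*21 + 4 = 151, q_2 = 7*5 + 1 = 36.
  i=3: a_3=3, p_3 = 3*151 + 21 = 474, q_3 = 3*36 + 5 = 113.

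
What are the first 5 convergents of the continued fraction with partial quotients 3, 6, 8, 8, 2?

3/1, 19/6, 155/49, 1259/398, 2673/845

Using the convergent recurrence p_i = a_i*p_{i-1} + p_{i-2}, q_i = a_i*q_{i-1} + q_{i-2} with p_{-2}=0, p_{-1}=1, q_{-2}=1, q_{-1}=0:
  i=0: a_0=3, p_0 = 3*1 + 0 = 3, q_0 = 3*0 + 1 = 1.
  i=1: a_1=6, p_1 = 6*3 + 1 = 19, q_1 = 6*1 + 0 = 6.
  i=2: a_2=8, p_2 = 8*19 + 3 = 155, q_2 = 8*6 + 1 = 49.
  i=3: a_3=8, p_3 = 8*155 + 19 = 1259, q_3 = 8*49 + 6 = 398.
  i=4: a_4=2, p_4 = 2*1259 + 155 = 2673, q_4 = 2*398 + 49 = 845.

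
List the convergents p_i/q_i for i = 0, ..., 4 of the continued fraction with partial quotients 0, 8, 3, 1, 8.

Using the convergent recurrence p_i = a_i*p_{i-1} + p_{i-2}, q_i = a_i*q_{i-1} + q_{i-2} with p_{-2}=0, p_{-1}=1, q_{-2}=1, q_{-1}=0:
  i=0: a_0=0, p_0 = 0*1 + 0 = 0, q_0 = 0*0 + 1 = 1.
  i=1: a_1=8, p_1 = 8*0 + 1 = 1, q_1 = 8*1 + 0 = 8.
  i=2: a_2=3, p_2 = 3*1 + 0 = 3, q_2 = 3*8 + 1 = 25.
  i=3: a_3=1, p_3 = 1*3 + 1 = 4, q_3 = 1*25 + 8 = 33.
  i=4: a_4=8, p_4 = 8*4 + 3 = 35, q_4 = 8*33 + 25 = 289.

0/1, 1/8, 3/25, 4/33, 35/289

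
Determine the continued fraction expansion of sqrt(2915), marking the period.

[53; (1, 106)]

Write x_i = (sqrt(2915) + m_i)/d_i with (m_0, d_0) = (0, 1). a_0 = floor(sqrt(2915)) = 53, since 53^2 = 2809 <= 2915 < 2916 = 54^2.
Iterate m_{i+1} = d_i*a_i - m_i, d_{i+1} = (2915 - m_{i+1}^2)/d_i, a_{i+1} = floor((a_0 + m_{i+1})/d_{i+1}):
  m_1 = 1*53 - 0 = 53, d_1 = (2915 - 53^2)/1 = 106/1 = 106, a_1 = floor((53 + 53)/106) = 1.
  m_2 = 106*1 - 53 = 53, d_2 = (2915 - 53^2)/106 = 106/106 = 1, a_2 = floor((53 + 53)/1) = 106.
  m_3 = 1*106 - 53 = 53, d_3 = (2915 - 53^2)/1 = 106/1 = 106: (m_3, d_3) = (m_1, d_1) = (53, 106), so from here the quotients repeat a_1, a_2; the period length is 2.
Hence the expansion of sqrt(2915) is a_0 = 53 followed by the repeating block 1, 106 (period 2).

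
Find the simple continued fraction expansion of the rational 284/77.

Run the Euclidean algorithm on 284 and 77; the successive quotients are the partial quotients a_0, a_1, ... (each step inverts the fractional part left over by the previous one):
  284 = 3*77 + 53, so a_0 = 3.
  77 = 1*53 + 24, so a_1 = 1.
  53 = 2*24 + 5, so a_2 = 2.
  24 = 4*5 + 4, so a_3 = 4.
  5 = 1*4 + 1, so a_4 = 1.
  4 = 4*1 + 0, so a_5 = 4.
The remainder reaches 0 after 6 divisions, so the expansion has 6 partial quotients, read off in order.

[3; 1, 2, 4, 1, 4]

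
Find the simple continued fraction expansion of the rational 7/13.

Run the Euclidean algorithm on 7 and 13; the successive quotients are the partial quotients a_0, a_1, ... (each step inverts the fractional part left over by the previous one):
  7 = 0*13 + 7, so a_0 = 0.
  13 = 1*7 + 6, so a_1 = 1.
  7 = 1*6 + 1, so a_2 = 1.
  6 = 6*1 + 0, so a_3 = 6.
The remainder reaches 0 after 4 divisions, so the expansion has 4 partial quotients, read off in order.

[0; 1, 1, 6]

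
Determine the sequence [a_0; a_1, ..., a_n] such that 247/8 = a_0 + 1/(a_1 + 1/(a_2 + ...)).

[30; 1, 7]

Run the Euclidean algorithm on 247 and 8; the successive quotients are the partial quotients a_0, a_1, ... (each step inverts the fractional part left over by the previous one):
  247 = 30*8 + 7, so a_0 = 30.
  8 = 1*7 + 1, so a_1 = 1.
  7 = 7*1 + 0, so a_2 = 7.
The remainder reaches 0 after 3 divisions, so the expansion has 3 partial quotients, read off in order.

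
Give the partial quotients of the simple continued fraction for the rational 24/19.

[1; 3, 1, 4]

Run the Euclidean algorithm on 24 and 19; the successive quotients are the partial quotients a_0, a_1, ... (each step inverts the fractional part left over by the previous one):
  24 = 1*19 + 5, so a_0 = 1.
  19 = 3*5 + 4, so a_1 = 3.
  5 = 1*4 + 1, so a_2 = 1.
  4 = 4*1 + 0, so a_3 = 4.
The remainder reaches 0 after 4 divisions, so the expansion has 4 partial quotients, read off in order.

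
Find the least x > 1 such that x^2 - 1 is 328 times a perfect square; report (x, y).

First expand sqrt(328) as a continued fraction. With x_i = (sqrt(328) + m_i)/d_i and (m_0, d_0) = (0, 1): a_0 = floor(sqrt(328)) = 18, since 18^2 = 324 <= 328 < 361 = 19^2.
Iterate m_{i+1} = d_i*a_i - m_i, d_{i+1} = (328 - m_{i+1}^2)/d_i, a_{i+1} = floor((a_0 + m_{i+1})/d_{i+1}):
  m_1 = 1*18 - 0 = 18, d_1 = (328 - 18^2)/1 = 4/1 = 4, a_1 = floor((18 + 18)/4) = 9.
  m_2 = 4*9 - 18 = 18, d_2 = (328 - 18^2)/4 = 4/4 = 1, a_2 = floor((18 + 18)/1) = 36.
  m_3 = 1*36 - 18 = 18, d_3 = (328 - 18^2)/1 = 4/1 = 4: (m_3, d_3) = (m_1, d_1) = (18, 4), so from here the quotients repeat a_1, a_2; the period length is 2.
So sqrt(328) = [18; (9, 36)] with period length k = 2.
k is even, so the fundamental solution of x^2 - 328y^2 = 1 is (p_{k-1}, q_{k-1}) = (p_1, q_1); compute convergents through index 1.
Convergents (p_i = a_i*p_{i-1} + p_{i-2}, q_i = a_i*q_{i-1} + q_{i-2} with p_{-2}=0, p_{-1}=1, q_{-2}=1, q_{-1}=0):
  i=0: a_0=18, p_0 = 18*1 + 0 = 18, q_0 = 18*0 + 1 = 1.
  i=1: a_1=9, p_1 = 9*18 + 1 = 163, q_1 = 9*1 + 0 = 9.
Check: 163^2 - 328*9^2 = 26569 - 26568 = 1, so (x, y) = (163, 9) solves the equation, and by the theorem it is the least positive solution.

(x, y) = (163, 9)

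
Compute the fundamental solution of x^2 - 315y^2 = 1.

First expand sqrt(315) as a continued fraction. With x_i = (sqrt(315) + m_i)/d_i and (m_0, d_0) = (0, 1): a_0 = floor(sqrt(315)) = 17, since 17^2 = 289 <= 315 < 324 = 18^2.
Iterate m_{i+1} = d_i*a_i - m_i, d_{i+1} = (315 - m_{i+1}^2)/d_i, a_{i+1} = floor((a_0 + m_{i+1})/d_{i+1}):
  m_1 = 1*17 - 0 = 17, d_1 = (315 - 17^2)/1 = 26/1 = 26, a_1 = floor((17 + 17)/26) = 1.
  m_2 = 26*1 - 17 = 9, d_2 = (315 - 9^2)/26 = 234/26 = 9, a_2 = floor((17 + 9)/9) = 2.
  m_3 = 9*2 - 9 = 9, d_3 = (315 - 9^2)/9 = 234/9 = 26, a_3 = floor((17 + 9)/26) = 1.
  m_4 = 26*1 - 9 = 17, d_4 = (315 - 17^2)/26 = 26/26 = 1, a_4 = floor((17 + 17)/1) = 34.
  m_5 = 1*34 - 17 = 17, d_5 = (315 - 17^2)/1 = 26/1 = 26: (m_5, d_5) = (m_1, d_1) = (17, 26), so from here the quotients repeat a_1, ..., a_4; the period length is 4.
So sqrt(315) = [17; (1, 2, 1, 34)] with period length k = 4.
k is even, so the fundamental solution of x^2 - 315y^2 = 1 is (p_{k-1}, q_{k-1}) = (p_3, q_3); compute convergents through index 3.
Convergents (p_i = a_i*p_{i-1} + p_{i-2}, q_i = a_i*q_{i-1} + q_{i-2} with p_{-2}=0, p_{-1}=1, q_{-2}=1, q_{-1}=0):
  i=0: a_0=17, p_0 = 17*1 + 0 = 17, q_0 = 17*0 + 1 = 1.
  i=1: a_1=1, p_1 = 1*17 + 1 = 18, q_1 = 1*1 + 0 = 1.
  i=2: a_2=2, p_2 = 2*18 + 17 = 53, q_2 = 2*1 + 1 = 3.
  i=3: a_3=1, p_3 = 1*53 + 18 = 71, q_3 = 1*3 + 1 = 4.
Check: 71^2 - 315*4^2 = 5041 - 5040 = 1, so (x, y) = (71, 4) solves the equation, and by the theorem it is the least positive solution.

(x, y) = (71, 4)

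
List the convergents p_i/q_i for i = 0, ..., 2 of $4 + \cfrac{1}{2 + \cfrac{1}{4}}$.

4/1, 9/2, 40/9

Using the convergent recurrence p_i = a_i*p_{i-1} + p_{i-2}, q_i = a_i*q_{i-1} + q_{i-2} with p_{-2}=0, p_{-1}=1, q_{-2}=1, q_{-1}=0:
  i=0: a_0=4, p_0 = 4*1 + 0 = 4, q_0 = 4*0 + 1 = 1.
  i=1: a_1=2, p_1 = 2*4 + 1 = 9, q_1 = 2*1 + 0 = 2.
  i=2: a_2=4, p_2 = 4*9 + 4 = 40, q_2 = 4*2 + 1 = 9.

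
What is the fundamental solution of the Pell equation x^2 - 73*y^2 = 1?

First expand sqrt(73) as a continued fraction. With x_i = (sqrt(73) + m_i)/d_i and (m_0, d_0) = (0, 1): a_0 = floor(sqrt(73)) = 8, since 8^2 = 64 <= 73 < 81 = 9^2.
Iterate m_{i+1} = d_i*a_i - m_i, d_{i+1} = (73 - m_{i+1}^2)/d_i, a_{i+1} = floor((a_0 + m_{i+1})/d_{i+1}):
  m_1 = 1*8 - 0 = 8, d_1 = (73 - 8^2)/1 = 9/1 = 9, a_1 = floor((8 + 8)/9) = 1.
  m_2 = 9*1 - 8 = 1, d_2 = (73 - 1^2)/9 = 72/9 = 8, a_2 = floor((8 + 1)/8) = 1.
  m_3 = 8*1 - 1 = 7, d_3 = (73 - 7^2)/8 = 24/8 = 3, a_3 = floor((8 + 7)/3) = 5.
  m_4 = 3*5 - 7 = 8, d_4 = (73 - 8^2)/3 = 9/3 = 3, a_4 = floor((8 + 8)/3) = 5.
  m_5 = 3*5 - 8 = 7, d_5 = (73 - 7^2)/3 = 24/3 = 8, a_5 = floor((8 + 7)/8) = 1.
  m_6 = 8*1 - 7 = 1, d_6 = (73 - 1^2)/8 = 72/8 = 9, a_6 = floor((8 + 1)/9) = 1.
  m_7 = 9*1 - 1 = 8, d_7 = (73 - 8^2)/9 = 9/9 = 1, a_7 = floor((8 + 8)/1) = 16.
  m_8 = 1*16 - 8 = 8, d_8 = (73 - 8^2)/1 = 9/1 = 9: (m_8, d_8) = (m_1, d_1) = (8, 9), so from here the quotients repeat a_1, ..., a_7; the period length is 7.
So sqrt(73) = [8; (1, 1, 5, 5, 1, 1, 16)] with period length k = 7.
k is odd, so (p_{k-1}, q_{k-1}) only solves x^2 - 73y^2 = -1 and the fundamental solution of x^2 - 73y^2 = 1 is (p_{2k-1}, q_{2k-1}) = (p_13, q_13); compute convergents through index 13, running through the period twice.
Convergents (p_i = a_i*p_{i-1} + p_{i-2}, q_i = a_i*q_{i-1} + q_{i-2} with p_{-2}=0, p_{-1}=1, q_{-2}=1, q_{-1}=0):
  i=0: a_0=8, p_0 = 8*1 + 0 = 8, q_0 = 8*0 + 1 = 1.
  i=1: a_1=1, p_1 = 1*8 + 1 = 9, q_1 = 1*1 + 0 = 1.
  i=2: a_2=1, p_2 = 1*9 + 8 = 17, q_2 = 1*1 + 1 = 2.
  i=3: a_3=5, p_3 = 5*17 + 9 = 94, q_3 = 5*2 + 1 = 11.
  i=4: a_4=5, p_4 = 5*94 + 17 = 487, q_4 = 5*11 + 2 = 57.
  i=5: a_5=1, p_5 = 1*487 + 94 = 581, q_5 = 1*57 + 11 = 68.
  i=6: a_6=1, p_6 = 1*581 + 487 = 1068, q_6 = 1*68 + 57 = 125.
  i=7: a_7=16, p_7 = 16*1068 + 581 = 17669, q_7 = 16*125 + 68 = 2068.
  i=8: a_8=1, p_8 = 1*17669 + 1068 = 18737, q_8 = 1*2068 + 125 = 2193.
  i=9: a_9=1, p_9 = 1*18737 + 17669 = 36406, q_9 = 1*2193 + 2068 = 4261.
  i=10: a_10=5, p_10 = 5*36406 + 18737 = 200767, q_10 = 5*4261 + 2193 = 23498.
  i=11: a_11=5, p_11 = 5*200767 + 36406 = 1040241, q_11 = 5*23498 + 4261 = 121751.
  i=12: a_12=1, p_12 = 1*1040241 + 200767 = 1241008, q_12 = 1*121751 + 23498 = 145249.
  i=13: a_13=1, p_13 = 1*1241008 + 1040241 = 2281249, q_13 = 1*145249 + 121751 = 267000.
Indeed p_6^2 - 73*q_6^2 = 1140624 - 1140625 = -1, not +1.
Check: 2281249^2 - 73*267000^2 = 5204097000001 - 5204097000000 = 1, so (x, y) = (2281249, 267000) solves the equation, and by the theorem it is the least positive solution.

(x, y) = (2281249, 267000)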